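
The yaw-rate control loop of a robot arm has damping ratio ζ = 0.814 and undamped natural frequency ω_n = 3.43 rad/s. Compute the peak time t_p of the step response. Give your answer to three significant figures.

t_p ≈ 1.58 s

The damped frequency is ω_d = ω_n√(1−ζ²) = 3.43·√(1−0.663) = 1.99 rad/s.
Peak time t_p = π/ω_d = π/1.99 = 1.58 s.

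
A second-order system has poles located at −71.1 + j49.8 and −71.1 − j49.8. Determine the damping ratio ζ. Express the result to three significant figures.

ζ ≈ 0.819

|pole| = ω_n = √(71.1² + 49.8²) = 86.8 rad/s; ζ = cos θ = σ/ω_n = 0.819.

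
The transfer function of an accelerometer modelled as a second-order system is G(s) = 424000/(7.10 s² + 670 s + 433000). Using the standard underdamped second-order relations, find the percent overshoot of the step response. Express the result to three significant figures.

%OS ≈ 54.3%

Dividing through by 7.10: denominator becomes s² + 94.37 s + 60990.
So ω_n = √60990 = 247 rad/s and ζ = 94.37/(2·247) = 0.191.
%OS = 100 e^{−πζ/√(1−ζ²)} with ζ = 0.191 gives 54.3%.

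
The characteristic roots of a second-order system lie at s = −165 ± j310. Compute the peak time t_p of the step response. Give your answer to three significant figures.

t_p ≈ 0.0101 s

t_p = π/ω_d with ω_d = 310 (the imaginary part), so t_p = 0.0101 s.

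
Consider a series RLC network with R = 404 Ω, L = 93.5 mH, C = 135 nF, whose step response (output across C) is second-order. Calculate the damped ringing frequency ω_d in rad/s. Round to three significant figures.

ω_d ≈ 8630 rad/s

For a series RLC circuit (capacitor voltage as output), ω_n = 1/√(LC) = 1/√(93.5 mH · 135 nF) = 8900 rad/s.
ζ = (R/2)·√(C/L) = (404/2)·√(135 nF/93.5 mH) = 0.243.
ω_d = 8900·√(1 − 0.243²) = 8630 rad/s.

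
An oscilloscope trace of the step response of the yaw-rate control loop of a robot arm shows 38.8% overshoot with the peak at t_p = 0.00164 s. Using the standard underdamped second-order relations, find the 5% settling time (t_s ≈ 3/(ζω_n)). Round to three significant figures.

ζ from %OS: ζ = |ln 0.388|/√(π²+ln²0.388) = 0.289.
From t_p = π/ω_d, ω_d = π/0.00164 = 1920 rad/s, so ω_n = ω_d/√(1−ζ²) = 2000 rad/s.
t_s ≈ 3/(ζω_n) = 3/(0.289·2000) = 0.00520 s.

t_s ≈ 0.00520 s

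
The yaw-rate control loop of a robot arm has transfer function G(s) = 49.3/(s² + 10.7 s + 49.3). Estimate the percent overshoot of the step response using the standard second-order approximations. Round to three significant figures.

%OS ≈ 2.48%

Matching coefficients with s² + 2ζω_n s + ω_n² gives ω_n² = 49.3 ⇒ ω_n = 7.02 rad/s, and ζ = 10.7/(2ω_n) = 0.762.
%OS = 100·exp(−πζ/√(1−ζ²)) = 2.48%.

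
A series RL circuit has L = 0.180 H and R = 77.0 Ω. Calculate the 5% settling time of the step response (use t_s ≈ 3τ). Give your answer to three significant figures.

t_s ≈ 0.00701 s

τ = L/R = 0.180/77.0 = 0.00234 s.
t_s ≈ 3τ = 0.00701 s.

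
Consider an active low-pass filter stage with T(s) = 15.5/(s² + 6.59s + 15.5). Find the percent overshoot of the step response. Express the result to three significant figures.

%OS ≈ 0.820%

Comparing the denominator to s² + 2ζω_n s + ω_n²: ω_n = √15.5 = 3.94 rad/s, and 2ζω_n = 6.59 so ζ = 6.59/(2·3.94) = 0.837.
%OS = 100 e^{−πζ/√(1−ζ²)} with ζ = 0.837 gives 0.820%.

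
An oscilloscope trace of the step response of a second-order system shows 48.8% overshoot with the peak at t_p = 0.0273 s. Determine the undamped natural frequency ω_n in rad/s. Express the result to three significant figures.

The overshoot fixes ζ = −ln(OS)/√(π²+ln²(OS)) = 0.223.
t_p = π/ω_d ⇒ ω_d = 115 rad/s; then ω_n = ω_d/√(1−ζ²) = 118 rad/s.

ω_n ≈ 118 rad/s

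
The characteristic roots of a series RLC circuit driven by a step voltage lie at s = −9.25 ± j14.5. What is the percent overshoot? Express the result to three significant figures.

|pole| = ω_n = √(9.25² + 14.5²) = 17.2 rad/s; ζ = cos θ = σ/ω_n = 0.538.
%OS = 100·exp(−πζ/√(1−ζ²)) = 13.5%.

%OS ≈ 13.5%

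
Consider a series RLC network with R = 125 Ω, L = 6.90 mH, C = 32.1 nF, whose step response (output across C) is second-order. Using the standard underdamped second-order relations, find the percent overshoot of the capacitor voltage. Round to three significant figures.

For a series RLC circuit (capacitor voltage as output), ω_n = 1/√(LC) = 1/√(6.90 mH · 32.1 nF) = 67200 rad/s.
ζ = (R/2)·√(C/L) = (125/2)·√(32.1 nF/6.90 mH) = 0.135.
%OS = 100·exp(−πζ/√(1−ζ²)) = 65.2%.

%OS ≈ 65.2%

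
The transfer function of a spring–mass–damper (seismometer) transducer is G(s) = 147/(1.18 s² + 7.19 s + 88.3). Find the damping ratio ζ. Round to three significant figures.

Dividing through by 1.18: denominator becomes s² + 6.093 s + 74.83.
So ω_n = √74.83 = 8.65 rad/s and ζ = 6.093/(2·8.65) = 0.352.

ζ ≈ 0.352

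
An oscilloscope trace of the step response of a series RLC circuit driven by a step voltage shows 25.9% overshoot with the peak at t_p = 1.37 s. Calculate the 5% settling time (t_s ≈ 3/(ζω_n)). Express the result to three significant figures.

t_s ≈ 3.04 s

The overshoot fixes ζ = −ln(OS)/√(π²+ln²(OS)) = 0.395.
From t_p = π/ω_d, ω_d = π/1.37 = 2.29 rad/s, so ω_n = ω_d/√(1−ζ²) = 2.50 rad/s.
t_s ≈ 3/(ζω_n) = 3/(0.395·2.50) = 3.04 s.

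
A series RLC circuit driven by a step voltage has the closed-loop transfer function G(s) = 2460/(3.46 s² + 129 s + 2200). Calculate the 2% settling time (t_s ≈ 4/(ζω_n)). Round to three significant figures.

Dividing through by 3.46: denominator becomes s² + 37.28 s + 635.8.
So ω_n = √635.8 = 25.2 rad/s and ζ = 37.28/(2·25.2) = 0.739.
t_s ≈ 4/(ζω_n) = 0.215 s.

t_s ≈ 0.215 s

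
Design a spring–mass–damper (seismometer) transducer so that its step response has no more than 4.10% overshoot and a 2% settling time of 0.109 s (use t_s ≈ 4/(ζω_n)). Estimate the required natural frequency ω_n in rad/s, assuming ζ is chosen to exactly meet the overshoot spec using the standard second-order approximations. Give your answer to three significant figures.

ω_n ≈ 51.5 rad/s

From %OS = 100·exp(−πζ/√(1−ζ²)), invert to get ζ = −ln(OS)/√(π² + ln²(OS)) with OS = 0.0410.
−ln 0.0410 = 3.194, so ζ = 3.194/√(π² + 10.20) = 0.713.
From t_s ≈ 4/(ζω_n): ω_n = 4/(ζ·t_s) = 4/(0.713·0.109) = 51.5 rad/s.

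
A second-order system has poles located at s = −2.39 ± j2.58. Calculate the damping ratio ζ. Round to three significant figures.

ζ ≈ 0.680

With σ = 2.39, ω_d = 2.58: ω_n = √(σ²+ω_d²) = 3.52 rad/s, ζ = σ/ω_n = 0.680.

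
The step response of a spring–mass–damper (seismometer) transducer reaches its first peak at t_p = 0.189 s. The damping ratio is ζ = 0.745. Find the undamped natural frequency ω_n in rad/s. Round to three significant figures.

ω_n ≈ 24.9 rad/s

Peak time t_p = π/ω_d, so ω_d = π/t_p = π/0.189 = 16.6 rad/s.
ω_n = ω_d/√(1−ζ²) = 16.6/√0.445 = 24.9 rad/s.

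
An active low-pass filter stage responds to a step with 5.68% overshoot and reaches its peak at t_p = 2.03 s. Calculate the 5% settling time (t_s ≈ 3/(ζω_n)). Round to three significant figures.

ζ from %OS: ζ = |ln 0.0568|/√(π²+ln²0.0568) = 0.674.
From t_p = π/ω_d, ω_d = π/2.03 = 1.55 rad/s, so ω_n = ω_d/√(1−ζ²) = 2.10 rad/s.
t_s ≈ 3/(ζω_n) = 3/(0.674·2.10) = 2.12 s.

t_s ≈ 2.12 s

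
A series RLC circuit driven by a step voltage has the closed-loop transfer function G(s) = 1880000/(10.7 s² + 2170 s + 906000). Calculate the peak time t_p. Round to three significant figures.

Dividing through by 10.7: denominator becomes s² + 202.8 s + 84670.
So ω_n = √84670 = 291 rad/s and ζ = 202.8/(2·291) = 0.348.
ω_d = 291·√(1 − 0.348²) = 273 rad/s. t_p = π/ω_d = 0.0115 s.

t_p ≈ 0.0115 s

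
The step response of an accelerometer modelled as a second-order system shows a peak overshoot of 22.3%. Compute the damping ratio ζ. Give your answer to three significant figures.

ζ ≈ 0.431

ζ = −ln(OS)/√(π² + (ln OS)²). With OS = 0.223, ln OS = −1.501 and ζ = 1.501/3.482 = 0.431.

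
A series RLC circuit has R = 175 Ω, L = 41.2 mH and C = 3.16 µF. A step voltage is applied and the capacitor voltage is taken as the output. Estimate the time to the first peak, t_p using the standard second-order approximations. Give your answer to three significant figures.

For a series RLC circuit (capacitor voltage as output), ω_n = 1/√(LC) = 1/√(41.2 mH · 3.16 µF) = 2770 rad/s.
ζ = (R/2)·√(C/L) = (175/2)·√(3.16 µF/41.2 mH) = 0.766.
The damped frequency ω_d = ω_n√(1−ζ²) = 1780 rad/s. t_p = π/ω_d = 0.00176 s.

t_p ≈ 0.00176 s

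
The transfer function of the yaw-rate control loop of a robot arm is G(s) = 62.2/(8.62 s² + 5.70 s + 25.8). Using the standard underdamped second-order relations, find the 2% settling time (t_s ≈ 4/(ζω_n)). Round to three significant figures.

t_s ≈ 12.1 s

Dividing through by 8.62: denominator becomes s² + 0.6613 s + 2.993.
So ω_n = √2.993 = 1.73 rad/s and ζ = 0.6613/(2·1.73) = 0.191.
t_s ≈ 4/(ζω_n) = 12.1 s.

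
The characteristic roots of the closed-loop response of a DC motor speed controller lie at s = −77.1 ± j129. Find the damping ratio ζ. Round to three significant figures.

|pole| = ω_n = √(77.1² + 129²) = 150 rad/s; ζ = cos θ = σ/ω_n = 0.513.

ζ ≈ 0.513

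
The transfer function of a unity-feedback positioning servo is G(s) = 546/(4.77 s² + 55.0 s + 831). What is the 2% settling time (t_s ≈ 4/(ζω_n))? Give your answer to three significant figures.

Dividing through by 4.77: denominator becomes s² + 11.53 s + 174.2.
So ω_n = √174.2 = 13.2 rad/s and ζ = 11.53/(2·13.2) = 0.437.
t_s ≈ 4/(ζω_n) = 0.694 s.

t_s ≈ 0.694 s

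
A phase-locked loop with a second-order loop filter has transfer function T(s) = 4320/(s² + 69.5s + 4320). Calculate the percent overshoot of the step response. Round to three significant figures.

%OS ≈ 14.1%

ω_n = √4320 = 65.7 rad/s; ζ = 69.5/(2·65.7) = 0.529.
%OS = 100·exp(−πζ/√(1−ζ²)) = 14.1%.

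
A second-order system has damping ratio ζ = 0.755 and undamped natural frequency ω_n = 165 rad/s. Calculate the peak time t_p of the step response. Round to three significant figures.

The damped frequency is ω_d = ω_n√(1−ζ²) = 165·√(1−0.570) = 108 rad/s.
Peak time t_p = π/ω_d = π/108 = 0.0290 s.

t_p ≈ 0.0290 s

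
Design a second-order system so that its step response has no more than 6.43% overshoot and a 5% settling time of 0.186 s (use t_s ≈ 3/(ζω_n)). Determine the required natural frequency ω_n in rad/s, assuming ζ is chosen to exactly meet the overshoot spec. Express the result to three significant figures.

ζ = −ln(OS)/√(π² + (ln OS)²). With OS = 0.0643, ln OS = −2.744 and ζ = 2.744/4.171 = 0.658.
From t_s ≈ 3/(ζω_n): ω_n = 3/(ζ·t_s) = 3/(0.658·0.186) = 24.5 rad/s.

ω_n ≈ 24.5 rad/s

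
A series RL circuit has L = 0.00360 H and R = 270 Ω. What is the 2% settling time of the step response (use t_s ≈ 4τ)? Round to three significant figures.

t_s ≈ 0.0000533 s

τ = L/R = 0.00360/270 = 0.0000133 s.
t_s ≈ 4τ = 0.0000533 s.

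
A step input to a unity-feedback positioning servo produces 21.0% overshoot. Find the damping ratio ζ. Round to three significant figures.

ζ ≈ 0.445

Inverting the overshoot relation: ζ = |ln 0.210|/√(π² + ln²0.210) = 0.445.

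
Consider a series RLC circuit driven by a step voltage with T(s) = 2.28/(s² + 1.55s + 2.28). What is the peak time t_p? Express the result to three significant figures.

Matching coefficients with s² + 2ζω_n s + ω_n² gives ω_n² = 2.28 ⇒ ω_n = 1.51 rad/s, and ζ = 1.55/(2ω_n) = 0.513.
The damped frequency ω_d = ω_n√(1−ζ²) = 1.30 rad/s. Then t_p = π/ω_d = 2.42 s.

t_p ≈ 2.42 s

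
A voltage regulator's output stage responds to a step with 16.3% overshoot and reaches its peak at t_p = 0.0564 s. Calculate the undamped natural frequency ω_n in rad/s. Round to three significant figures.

The overshoot fixes ζ = −ln(OS)/√(π²+ln²(OS)) = 0.500.
t_p = π/ω_d ⇒ ω_d = 55.7 rad/s; then ω_n = ω_d/√(1−ζ²) = 64.3 rad/s.

ω_n ≈ 64.3 rad/s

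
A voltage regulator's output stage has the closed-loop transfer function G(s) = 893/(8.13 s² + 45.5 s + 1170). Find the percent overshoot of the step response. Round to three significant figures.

Dividing through by 8.13: denominator becomes s² + 5.597 s + 143.9.
So ω_n = √143.9 = 12.0 rad/s and ζ = 5.597/(2·12.0) = 0.233.
%OS = 100·exp(−πζ/√(1−ζ²)) = 47.1%.

%OS ≈ 47.1%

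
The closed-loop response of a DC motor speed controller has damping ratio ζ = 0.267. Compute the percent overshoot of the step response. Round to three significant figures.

%OS ≈ 41.9%

For an underdamped second-order system, %OS = 100·exp(−πζ/√(1−ζ²)).
πζ/√(1−ζ²) = π·0.267/√(1−0.0713) = 0.8704, so %OS = 100·e^(−0.8704) = 41.9%.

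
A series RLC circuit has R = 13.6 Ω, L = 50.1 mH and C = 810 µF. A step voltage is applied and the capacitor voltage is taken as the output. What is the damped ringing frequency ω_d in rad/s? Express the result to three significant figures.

ω_d ≈ 78.9 rad/s

For a series RLC circuit (capacitor voltage as output), ω_n = 1/√(LC) = 1/√(50.1 mH · 810 µF) = 157 rad/s.
ζ = (R/2)·√(C/L) = (13.6/2)·√(810 µF/50.1 mH) = 0.865.
ω_d = 157·√(1 − 0.865²) = 78.9 rad/s.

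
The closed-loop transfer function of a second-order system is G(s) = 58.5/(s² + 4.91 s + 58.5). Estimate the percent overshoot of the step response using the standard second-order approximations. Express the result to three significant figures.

%OS ≈ 34.5%

Comparing the denominator to s² + 2ζω_n s + ω_n²: ω_n = √58.5 = 7.65 rad/s, and 2ζω_n = 4.91 so ζ = 4.91/(2·7.65) = 0.321.
Overshoot: exp(−π·0.321/√(1−0.321²)) = 0.345, i.e. 34.5%.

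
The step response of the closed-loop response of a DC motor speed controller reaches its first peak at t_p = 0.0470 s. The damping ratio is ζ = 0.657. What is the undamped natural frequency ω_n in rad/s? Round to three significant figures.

Peak time t_p = π/ω_d, so ω_d = π/t_p = π/0.0470 = 66.8 rad/s.
ω_n = ω_d/√(1−ζ²) = 66.8/√0.568 = 88.7 rad/s.

ω_n ≈ 88.7 rad/s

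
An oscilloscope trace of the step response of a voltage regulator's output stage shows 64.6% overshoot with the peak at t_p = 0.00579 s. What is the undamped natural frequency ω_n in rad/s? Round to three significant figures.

ω_n ≈ 548 rad/s

ζ from %OS: ζ = |ln 0.646|/√(π²+ln²0.646) = 0.138.
From t_p = π/ω_d, ω_d = π/0.00579 = 543 rad/s, so ω_n = ω_d/√(1−ζ²) = 548 rad/s.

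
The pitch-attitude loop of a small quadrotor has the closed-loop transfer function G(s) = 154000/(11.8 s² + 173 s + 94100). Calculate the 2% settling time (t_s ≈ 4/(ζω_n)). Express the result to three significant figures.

Dividing through by 11.8: denominator becomes s² + 14.66 s + 7975.
So ω_n = √7975 = 89.3 rad/s and ζ = 14.66/(2·89.3) = 0.0821.
t_s ≈ 4/(ζω_n) = 0.546 s.

t_s ≈ 0.546 s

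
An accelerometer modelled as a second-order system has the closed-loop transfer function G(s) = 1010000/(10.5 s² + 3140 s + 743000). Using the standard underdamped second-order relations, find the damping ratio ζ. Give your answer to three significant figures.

ζ ≈ 0.562

Dividing through by 10.5: denominator becomes s² + 299.0 s + 70760.
So ω_n = √70760 = 266 rad/s and ζ = 299.0/(2·266) = 0.562.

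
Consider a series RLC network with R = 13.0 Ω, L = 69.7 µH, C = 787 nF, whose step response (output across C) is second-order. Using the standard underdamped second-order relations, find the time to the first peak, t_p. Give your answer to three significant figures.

For a series RLC circuit (capacitor voltage as output), ω_n = 1/√(LC) = 1/√(69.7 µH · 787 nF) = 135000 rad/s.
ζ = (R/2)·√(C/L) = (13.0/2)·√(787 nF/69.7 µH) = 0.691.
The damped frequency ω_d = ω_n√(1−ζ²) = 97600 rad/s. t_p = π/ω_d = 0.0000322 s.

t_p ≈ 0.0000322 s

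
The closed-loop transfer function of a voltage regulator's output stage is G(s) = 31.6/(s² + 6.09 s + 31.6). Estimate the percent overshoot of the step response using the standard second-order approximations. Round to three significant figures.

Matching coefficients with s² + 2ζω_n s + ω_n² gives ω_n² = 31.6 ⇒ ω_n = 5.62 rad/s, and ζ = 6.09/(2ω_n) = 0.542.
Overshoot: exp(−π·0.542/√(1−0.542²)) = 0.132, i.e. 13.2%.

%OS ≈ 13.2%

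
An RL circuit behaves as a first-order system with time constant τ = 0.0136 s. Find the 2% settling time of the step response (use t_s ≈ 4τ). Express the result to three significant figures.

t_s ≈ 4τ = 0.0544 s.

t_s ≈ 0.0544 s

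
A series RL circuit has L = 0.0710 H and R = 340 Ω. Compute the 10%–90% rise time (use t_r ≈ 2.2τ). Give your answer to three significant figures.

τ = L/R = 0.0710/340 = 0.000209 s.
t_r ≈ 2.2τ = 0.000459 s.

t_r ≈ 0.000459 s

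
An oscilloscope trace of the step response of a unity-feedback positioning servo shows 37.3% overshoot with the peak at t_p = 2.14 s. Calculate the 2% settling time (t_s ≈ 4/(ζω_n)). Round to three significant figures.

ζ from %OS: ζ = |ln 0.373|/√(π²+ln²0.373) = 0.300.
t_p = π/ω_d ⇒ ω_d = 1.47 rad/s; then ω_n = ω_d/√(1−ζ²) = 1.54 rad/s.
t_s ≈ 4/(ζω_n) = 4/(0.300·1.54) = 8.68 s.

t_s ≈ 8.68 s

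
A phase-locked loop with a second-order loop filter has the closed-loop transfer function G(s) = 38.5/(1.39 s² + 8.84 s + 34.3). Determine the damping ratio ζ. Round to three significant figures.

ζ ≈ 0.640

Dividing through by 1.39: denominator becomes s² + 6.360 s + 24.68.
So ω_n = √24.68 = 4.97 rad/s and ζ = 6.360/(2·4.97) = 0.640.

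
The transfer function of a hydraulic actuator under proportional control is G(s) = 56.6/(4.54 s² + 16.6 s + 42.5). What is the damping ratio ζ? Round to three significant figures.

ζ ≈ 0.598

Dividing through by 4.54: denominator becomes s² + 3.656 s + 9.361.
So ω_n = √9.361 = 3.06 rad/s and ζ = 3.656/(2·3.06) = 0.598.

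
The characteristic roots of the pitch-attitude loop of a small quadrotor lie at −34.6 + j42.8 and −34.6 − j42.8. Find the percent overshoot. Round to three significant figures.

%OS ≈ 7.89%

|pole| = ω_n = √(34.6² + 42.8²) = 55.0 rad/s; ζ = cos θ = σ/ω_n = 0.629.
Overshoot: exp(−π·0.629/√(1−0.629²)) = 0.0789, i.e. 7.89%.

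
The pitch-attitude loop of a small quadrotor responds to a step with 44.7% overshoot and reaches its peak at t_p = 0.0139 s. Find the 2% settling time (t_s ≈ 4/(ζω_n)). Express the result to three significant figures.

ζ from %OS: ζ = |ln 0.447|/√(π²+ln²0.447) = 0.248.
From t_p = π/ω_d, ω_d = π/0.0139 = 226 rad/s, so ω_n = ω_d/√(1−ζ²) = 233 rad/s.
t_s ≈ 4/(ζω_n) = 4/(0.248·233) = 0.0691 s.

t_s ≈ 0.0691 s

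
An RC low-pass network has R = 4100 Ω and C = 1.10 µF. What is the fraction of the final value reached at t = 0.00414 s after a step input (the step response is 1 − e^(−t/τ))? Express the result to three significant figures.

y/y_∞ ≈ 0.601

τ = RC = 4100 × 1.10 µF = 0.00451 s.
y(t)/y_∞ = 1 − e^(−t/τ) = 1 − e^(−0.00414/0.00451) = 1 − e^(−0.918) = 0.601.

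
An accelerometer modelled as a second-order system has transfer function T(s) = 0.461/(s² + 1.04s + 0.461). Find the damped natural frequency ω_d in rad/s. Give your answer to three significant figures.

ω_d ≈ 0.437 rad/s

ω_n = √0.461 = 0.679 rad/s; ζ = 1.04/(2·0.679) = 0.766.
The damped frequency ω_d = ω_n√(1−ζ²) = 0.437 rad/s.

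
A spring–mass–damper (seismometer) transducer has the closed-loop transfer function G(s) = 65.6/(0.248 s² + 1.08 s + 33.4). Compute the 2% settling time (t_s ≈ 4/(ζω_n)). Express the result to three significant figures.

t_s ≈ 1.84 s

Dividing through by 0.248: denominator becomes s² + 4.355 s + 134.7.
So ω_n = √134.7 = 11.6 rad/s and ζ = 4.355/(2·11.6) = 0.188.
t_s ≈ 4/(ζω_n) = 1.84 s.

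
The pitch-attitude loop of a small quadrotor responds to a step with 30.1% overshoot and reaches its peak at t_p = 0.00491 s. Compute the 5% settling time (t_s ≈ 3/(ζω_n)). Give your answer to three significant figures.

t_s ≈ 0.0123 s

ζ from %OS: ζ = |ln 0.301|/√(π²+ln²0.301) = 0.357.
t_p = π/ω_d ⇒ ω_d = 640 rad/s; then ω_n = ω_d/√(1−ζ²) = 685 rad/s.
t_s ≈ 3/(ζω_n) = 3/(0.357·685) = 0.0123 s.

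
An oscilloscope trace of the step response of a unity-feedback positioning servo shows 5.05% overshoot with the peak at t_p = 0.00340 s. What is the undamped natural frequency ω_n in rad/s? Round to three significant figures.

ω_n ≈ 1270 rad/s

The overshoot fixes ζ = −ln(OS)/√(π²+ln²(OS)) = 0.689.
From t_p = π/ω_d, ω_d = π/0.00340 = 924 rad/s, so ω_n = ω_d/√(1−ζ²) = 1270 rad/s.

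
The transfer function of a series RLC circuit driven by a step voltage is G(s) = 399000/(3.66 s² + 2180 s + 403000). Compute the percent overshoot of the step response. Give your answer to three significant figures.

Dividing through by 3.66: denominator becomes s² + 595.6 s + 110100.
So ω_n = √110100 = 332 rad/s and ζ = 595.6/(2·332) = 0.897.
Overshoot: exp(−π·0.897/√(1−0.897²)) = 0.00167, i.e. 0.167%.

%OS ≈ 0.167%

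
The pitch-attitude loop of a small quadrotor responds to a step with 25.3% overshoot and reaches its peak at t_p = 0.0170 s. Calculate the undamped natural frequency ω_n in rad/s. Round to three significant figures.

ζ from %OS: ζ = |ln 0.253|/√(π²+ln²0.253) = 0.401.
From t_p = π/ω_d, ω_d = π/0.0170 = 185 rad/s, so ω_n = ω_d/√(1−ζ²) = 202 rad/s.

ω_n ≈ 202 rad/s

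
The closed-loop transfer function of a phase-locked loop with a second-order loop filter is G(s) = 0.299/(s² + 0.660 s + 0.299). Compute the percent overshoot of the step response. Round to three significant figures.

Matching coefficients with s² + 2ζω_n s + ω_n² gives ω_n² = 0.299 ⇒ ω_n = 0.547 rad/s, and ζ = 0.660/(2ω_n) = 0.604.
%OS = 100 e^{−πζ/√(1−ζ²)} with ζ = 0.604 gives 9.28%.

%OS ≈ 9.28%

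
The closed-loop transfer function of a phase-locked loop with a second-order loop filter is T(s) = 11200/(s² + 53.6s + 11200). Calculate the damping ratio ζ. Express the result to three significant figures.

Comparing the denominator to s² + 2ζω_n s + ω_n²: ω_n = √11200 = 106 rad/s, and 2ζω_n = 53.6 so ζ = 53.6/(2·106) = 0.253.

ζ ≈ 0.253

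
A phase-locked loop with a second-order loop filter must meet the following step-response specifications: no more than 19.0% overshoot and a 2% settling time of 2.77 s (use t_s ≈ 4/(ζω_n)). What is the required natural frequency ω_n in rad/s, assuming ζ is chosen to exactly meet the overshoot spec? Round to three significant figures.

ω_n ≈ 3.09 rad/s

Inverting the overshoot relation: ζ = |ln 0.190|/√(π² + ln²0.190) = 0.467.
From t_s ≈ 4/(ζω_n): ω_n = 4/(ζ·t_s) = 4/(0.467·2.77) = 3.09 rad/s.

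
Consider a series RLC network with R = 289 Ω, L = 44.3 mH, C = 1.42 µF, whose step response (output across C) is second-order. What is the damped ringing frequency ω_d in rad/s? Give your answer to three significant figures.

For a series RLC circuit (capacitor voltage as output), ω_n = 1/√(LC) = 1/√(44.3 mH · 1.42 µF) = 3990 rad/s.
ζ = (R/2)·√(C/L) = (289/2)·√(1.42 µF/44.3 mH) = 0.818.
ω_d = ω_n√(1−ζ²) = 2290 rad/s.

ω_d ≈ 2290 rad/s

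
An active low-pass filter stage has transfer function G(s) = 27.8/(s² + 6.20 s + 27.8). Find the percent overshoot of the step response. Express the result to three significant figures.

%OS ≈ 10.2%

ω_n = √27.8 = 5.27 rad/s; ζ = 6.20/(2·5.27) = 0.588.
%OS = 100·exp(−πζ/√(1−ζ²)) = 10.2%.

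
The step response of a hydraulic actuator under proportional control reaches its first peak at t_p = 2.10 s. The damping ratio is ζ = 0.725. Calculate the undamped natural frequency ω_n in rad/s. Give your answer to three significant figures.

Peak time t_p = π/ω_d, so ω_d = π/t_p = π/2.10 = 1.50 rad/s.
ω_n = ω_d/√(1−ζ²) = 1.50/√0.474 = 2.17 rad/s.

ω_n ≈ 2.17 rad/s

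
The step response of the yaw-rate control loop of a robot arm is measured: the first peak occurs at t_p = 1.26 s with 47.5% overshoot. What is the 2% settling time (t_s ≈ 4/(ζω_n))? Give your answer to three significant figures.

t_s ≈ 6.77 s

The overshoot fixes ζ = −ln(OS)/√(π²+ln²(OS)) = 0.231.
From t_p = π/ω_d, ω_d = π/1.26 = 2.49 rad/s, so ω_n = ω_d/√(1−ζ²) = 2.56 rad/s.
t_s ≈ 4/(ζω_n) = 4/(0.231·2.56) = 6.77 s.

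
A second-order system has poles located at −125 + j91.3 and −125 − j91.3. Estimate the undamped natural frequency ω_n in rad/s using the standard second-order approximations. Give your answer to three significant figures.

ω_n ≈ 155 rad/s

The poles are at −σ ± jω_d with σ = 125 and ω_d = 91.3, so ω_n = √(σ²+ω_d²) = 155 rad/s and ζ = σ/ω_n = 0.808.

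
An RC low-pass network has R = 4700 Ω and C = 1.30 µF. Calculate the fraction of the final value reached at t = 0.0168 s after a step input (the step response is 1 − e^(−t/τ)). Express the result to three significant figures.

y/y_∞ ≈ 0.936

τ = RC = 4700 × 1.30 µF = 0.00611 s.
y(t)/y_∞ = 1 − e^(−t/τ) = 1 − e^(−0.0168/0.00611) = 1 − e^(−2.75) = 0.936.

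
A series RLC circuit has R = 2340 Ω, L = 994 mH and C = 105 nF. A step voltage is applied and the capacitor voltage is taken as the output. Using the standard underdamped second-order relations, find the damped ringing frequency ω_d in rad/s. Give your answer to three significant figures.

ω_d ≈ 2860 rad/s

For a series RLC circuit (capacitor voltage as output), ω_n = 1/√(LC) = 1/√(994 mH · 105 nF) = 3100 rad/s.
ζ = (R/2)·√(C/L) = (2340/2)·√(105 nF/994 mH) = 0.380.
The damped frequency ω_d = ω_n√(1−ζ²) = 2860 rad/s.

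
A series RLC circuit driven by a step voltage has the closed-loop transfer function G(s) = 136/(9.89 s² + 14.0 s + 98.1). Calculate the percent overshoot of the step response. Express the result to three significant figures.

%OS ≈ 48.5%

Dividing through by 9.89: denominator becomes s² + 1.416 s + 9.919.
So ω_n = √9.919 = 3.15 rad/s and ζ = 1.416/(2·3.15) = 0.225.
%OS = 100 e^{−πζ/√(1−ζ²)} with ζ = 0.225 gives 48.5%.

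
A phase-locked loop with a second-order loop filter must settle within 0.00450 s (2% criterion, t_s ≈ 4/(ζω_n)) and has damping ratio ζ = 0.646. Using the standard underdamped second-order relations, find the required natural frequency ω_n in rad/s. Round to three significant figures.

ω_n ≈ 1380 rad/s

Rearranging t_s ≈ 4/(ζω_n) gives ω_n = 4/(ζ·t_s) = 4/(0.646 × 0.00450) = 1380 rad/s.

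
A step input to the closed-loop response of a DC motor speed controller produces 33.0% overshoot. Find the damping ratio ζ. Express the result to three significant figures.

ζ = −ln(OS)/√(π² + (ln OS)²). With OS = 0.330, ln OS = −1.109 and ζ = 1.109/3.331 = 0.333.

ζ ≈ 0.333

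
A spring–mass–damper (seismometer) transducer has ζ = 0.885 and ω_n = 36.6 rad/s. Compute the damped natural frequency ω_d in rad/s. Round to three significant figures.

ω_d = ω_n√(1−ζ²) = 36.6·√0.217 = 17.0 rad/s.

ω_d ≈ 17.0 rad/s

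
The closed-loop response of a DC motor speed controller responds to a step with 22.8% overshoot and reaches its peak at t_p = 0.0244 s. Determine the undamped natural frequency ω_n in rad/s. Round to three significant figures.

The overshoot fixes ζ = −ln(OS)/√(π²+ln²(OS)) = 0.426.
t_p = π/ω_d ⇒ ω_d = 129 rad/s; then ω_n = ω_d/√(1−ζ²) = 142 rad/s.

ω_n ≈ 142 rad/s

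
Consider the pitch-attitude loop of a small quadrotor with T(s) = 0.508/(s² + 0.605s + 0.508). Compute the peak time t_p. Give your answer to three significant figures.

ω_n = √0.508 = 0.713 rad/s; ζ = 0.605/(2·0.713) = 0.424.
ω_d = 0.713·√(1 − 0.424²) = 0.645 rad/s. Then t_p = π/ω_d = 4.87 s.

t_p ≈ 4.87 s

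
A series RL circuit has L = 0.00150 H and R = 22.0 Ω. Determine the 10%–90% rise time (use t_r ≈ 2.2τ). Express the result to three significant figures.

t_r ≈ 0.000150 s

τ = L/R = 0.00150/22.0 = 0.0000682 s.
t_r ≈ 2.2τ = 0.000150 s.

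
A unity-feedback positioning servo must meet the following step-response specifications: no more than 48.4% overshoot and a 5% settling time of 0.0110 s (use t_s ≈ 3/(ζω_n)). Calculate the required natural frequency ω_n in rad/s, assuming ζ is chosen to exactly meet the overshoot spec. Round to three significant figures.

ω_n ≈ 1210 rad/s

From %OS = 100·exp(−πζ/√(1−ζ²)), invert to get ζ = −ln(OS)/√(π² + ln²(OS)) with OS = 0.484.
−ln 0.484 = 0.7257, so ζ = 0.7257/√(π² + 0.5266) = 0.225.
From t_s ≈ 3/(ζω_n): ω_n = 3/(ζ·t_s) = 3/(0.225·0.0110) = 1210 rad/s.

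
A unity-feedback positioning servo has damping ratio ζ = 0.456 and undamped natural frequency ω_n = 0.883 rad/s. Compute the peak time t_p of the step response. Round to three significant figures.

t_p ≈ 4.00 s

The damped frequency is ω_d = ω_n√(1−ζ²) = 0.883·√(1−0.208) = 0.786 rad/s.
Peak time t_p = π/ω_d = π/0.786 = 4.00 s.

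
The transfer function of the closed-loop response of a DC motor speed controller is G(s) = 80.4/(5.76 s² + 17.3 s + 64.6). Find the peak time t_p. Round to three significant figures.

t_p ≈ 1.05 s

Dividing through by 5.76: denominator becomes s² + 3.003 s + 11.22.
So ω_n = √11.22 = 3.35 rad/s and ζ = 3.003/(2·3.35) = 0.448.
ω_d = ω_n√(1−ζ²) = 2.99 rad/s. t_p = π/ω_d = 1.05 s.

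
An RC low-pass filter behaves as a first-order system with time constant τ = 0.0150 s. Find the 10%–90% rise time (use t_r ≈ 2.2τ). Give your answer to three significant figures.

t_r ≈ 2.2τ = 0.0330 s.

t_r ≈ 0.0330 s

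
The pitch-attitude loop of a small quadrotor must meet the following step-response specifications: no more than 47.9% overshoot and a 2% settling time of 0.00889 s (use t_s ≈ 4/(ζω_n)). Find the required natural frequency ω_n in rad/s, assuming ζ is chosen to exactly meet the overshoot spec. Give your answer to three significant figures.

From %OS = 100·exp(−πζ/√(1−ζ²)), invert to get ζ = −ln(OS)/√(π² + ln²(OS)) with OS = 0.479.
−ln 0.479 = 0.7361, so ζ = 0.7361/√(π² + 0.5418) = 0.228.
Then ω_n = 4/(ζ t_s) = 4/(0.228 × 0.00889) = 1970 rad/s.

ω_n ≈ 1970 rad/s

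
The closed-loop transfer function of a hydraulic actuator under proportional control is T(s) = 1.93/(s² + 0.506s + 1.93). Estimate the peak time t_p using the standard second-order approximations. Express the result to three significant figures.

ω_n = √1.93 = 1.39 rad/s; ζ = 0.506/(2·1.39) = 0.182.
ω_d = 1.39·√(1 − 0.182²) = 1.37 rad/s. Then t_p = π/ω_d = 2.30 s.

t_p ≈ 2.30 s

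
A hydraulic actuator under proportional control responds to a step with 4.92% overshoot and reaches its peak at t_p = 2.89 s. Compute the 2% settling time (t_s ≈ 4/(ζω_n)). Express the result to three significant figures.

From the overshoot, ζ = −ln(OS)/√(π²+ln²(OS)) = 0.692.
t_p = π/ω_d ⇒ ω_d = 1.09 rad/s; then ω_n = ω_d/√(1−ζ²) = 1.51 rad/s.
t_s ≈ 4/(ζω_n) = 4/(0.692·1.51) = 3.84 s.

t_s ≈ 3.84 s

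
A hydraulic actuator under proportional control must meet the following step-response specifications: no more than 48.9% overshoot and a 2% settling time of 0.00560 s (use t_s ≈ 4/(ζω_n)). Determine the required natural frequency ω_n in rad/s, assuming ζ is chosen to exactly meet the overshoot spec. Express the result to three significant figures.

ω_n ≈ 3220 rad/s

Inverting the overshoot relation: ζ = |ln 0.489|/√(π² + ln²0.489) = 0.222.
Then ω_n = 4/(ζ t_s) = 4/(0.222 × 0.00560) = 3220 rad/s.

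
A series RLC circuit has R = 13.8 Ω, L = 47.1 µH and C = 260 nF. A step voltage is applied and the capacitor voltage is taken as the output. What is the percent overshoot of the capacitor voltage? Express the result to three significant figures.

For a series RLC circuit (capacitor voltage as output), ω_n = 1/√(LC) = 1/√(47.1 µH · 260 nF) = 286000 rad/s.
ζ = (R/2)·√(C/L) = (13.8/2)·√(260 nF/47.1 µH) = 0.513.
%OS = 100·exp(−πζ/√(1−ζ²)) = 15.3%.

%OS ≈ 15.3%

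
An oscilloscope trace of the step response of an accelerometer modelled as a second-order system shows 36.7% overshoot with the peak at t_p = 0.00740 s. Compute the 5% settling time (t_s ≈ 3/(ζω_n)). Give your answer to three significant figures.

From the overshoot, ζ = −ln(OS)/√(π²+ln²(OS)) = 0.304.
t_p = π/ω_d ⇒ ω_d = 425 rad/s; then ω_n = ω_d/√(1−ζ²) = 446 rad/s.
t_s ≈ 3/(ζω_n) = 3/(0.304·446) = 0.0221 s.

t_s ≈ 0.0221 s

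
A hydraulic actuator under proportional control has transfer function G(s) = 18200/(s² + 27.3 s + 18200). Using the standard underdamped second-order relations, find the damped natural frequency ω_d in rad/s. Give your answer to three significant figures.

ω_d ≈ 134 rad/s

Matching coefficients with s² + 2ζω_n s + ω_n² gives ω_n² = 18200 ⇒ ω_n = 135 rad/s, and ζ = 27.3/(2ω_n) = 0.101.
ω_d = ω_n√(1−ζ²) = 134 rad/s.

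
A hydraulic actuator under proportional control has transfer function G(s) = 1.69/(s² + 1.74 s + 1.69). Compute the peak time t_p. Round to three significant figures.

ω_n = √1.69 = 1.30 rad/s; ζ = 1.74/(2·1.30) = 0.669.
ω_d = ω_n√(1−ζ²) = 0.966 rad/s. Then t_p = π/ω_d = 3.25 s.

t_p ≈ 3.25 s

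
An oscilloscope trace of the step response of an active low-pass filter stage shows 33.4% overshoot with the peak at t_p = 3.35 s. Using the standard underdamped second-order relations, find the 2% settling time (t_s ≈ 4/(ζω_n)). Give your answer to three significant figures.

t_s ≈ 12.2 s

ζ from %OS: ζ = |ln 0.334|/√(π²+ln²0.334) = 0.330.
t_p = π/ω_d ⇒ ω_d = 0.938 rad/s; then ω_n = ω_d/√(1−ζ²) = 0.993 rad/s.
t_s ≈ 4/(ζω_n) = 4/(0.330·0.993) = 12.2 s.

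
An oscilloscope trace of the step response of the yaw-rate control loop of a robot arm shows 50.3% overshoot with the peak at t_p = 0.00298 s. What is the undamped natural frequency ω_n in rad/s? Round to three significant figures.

From the overshoot, ζ = −ln(OS)/√(π²+ln²(OS)) = 0.214.
From t_p = π/ω_d, ω_d = π/0.00298 = 1050 rad/s, so ω_n = ω_d/√(1−ζ²) = 1080 rad/s.

ω_n ≈ 1080 rad/s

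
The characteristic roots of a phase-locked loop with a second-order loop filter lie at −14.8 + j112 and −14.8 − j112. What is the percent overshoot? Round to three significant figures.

|pole| = ω_n = √(14.8² + 112²) = 113 rad/s; ζ = cos θ = σ/ω_n = 0.131.
%OS = 100·exp(−πζ/√(1−ζ²)) = 66.0%.

%OS ≈ 66.0%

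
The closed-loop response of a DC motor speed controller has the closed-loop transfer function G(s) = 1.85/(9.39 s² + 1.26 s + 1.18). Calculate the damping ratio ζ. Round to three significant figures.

Dividing through by 9.39: denominator becomes s² + 0.1342 s + 0.1257.
So ω_n = √0.1257 = 0.354 rad/s and ζ = 0.1342/(2·0.354) = 0.189.

ζ ≈ 0.189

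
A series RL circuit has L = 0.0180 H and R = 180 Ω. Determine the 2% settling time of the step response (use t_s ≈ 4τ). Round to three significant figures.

t_s ≈ 0.000400 s

τ = L/R = 0.0180/180 = 0.000100 s.
t_s ≈ 4τ = 0.000400 s.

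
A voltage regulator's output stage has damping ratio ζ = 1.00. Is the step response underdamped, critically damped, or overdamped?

Since ζ = 1, the system is critically damped.

critically damped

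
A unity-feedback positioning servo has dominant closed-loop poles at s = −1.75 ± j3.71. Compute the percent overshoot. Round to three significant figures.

%OS ≈ 22.7%

The poles are at −σ ± jω_d with σ = 1.75 and ω_d = 3.71, so ω_n = √(σ²+ω_d²) = 4.10 rad/s and ζ = σ/ω_n = 0.427.
%OS = 100 e^{−πζ/√(1−ζ²)} with ζ = 0.427 gives 22.7%.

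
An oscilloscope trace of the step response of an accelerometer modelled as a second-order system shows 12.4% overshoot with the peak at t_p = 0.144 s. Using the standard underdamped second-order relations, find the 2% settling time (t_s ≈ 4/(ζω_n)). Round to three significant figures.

The overshoot fixes ζ = −ln(OS)/√(π²+ln²(OS)) = 0.553.
From t_p = π/ω_d, ω_d = π/0.144 = 21.8 rad/s, so ω_n = ω_d/√(1−ζ²) = 26.2 rad/s.
t_s ≈ 4/(ζω_n) = 4/(0.553·26.2) = 0.276 s.

t_s ≈ 0.276 s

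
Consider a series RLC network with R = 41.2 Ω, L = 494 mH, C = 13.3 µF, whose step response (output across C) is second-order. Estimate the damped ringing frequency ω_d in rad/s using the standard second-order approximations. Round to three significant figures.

For a series RLC circuit (capacitor voltage as output), ω_n = 1/√(LC) = 1/√(494 mH · 13.3 µF) = 390 rad/s.
ζ = (R/2)·√(C/L) = (41.2/2)·√(13.3 µF/494 mH) = 0.107.
The damped frequency ω_d = ω_n√(1−ζ²) = 388 rad/s.

ω_d ≈ 388 rad/s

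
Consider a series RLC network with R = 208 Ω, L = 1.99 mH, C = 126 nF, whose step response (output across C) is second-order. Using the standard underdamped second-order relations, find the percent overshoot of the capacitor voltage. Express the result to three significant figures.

For a series RLC circuit (capacitor voltage as output), ω_n = 1/√(LC) = 1/√(1.99 mH · 126 nF) = 63200 rad/s.
ζ = (R/2)·√(C/L) = (208/2)·√(126 nF/1.99 mH) = 0.828.
Overshoot: exp(−π·0.828/√(1−0.828²)) = 0.00975, i.e. 0.975%.

%OS ≈ 0.975%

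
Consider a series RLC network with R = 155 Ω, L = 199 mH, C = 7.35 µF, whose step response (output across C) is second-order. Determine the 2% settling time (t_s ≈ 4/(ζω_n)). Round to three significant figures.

t_s ≈ 0.0103 s

For a series RLC circuit (capacitor voltage as output), ω_n = 1/√(LC) = 1/√(199 mH · 7.35 µF) = 827 rad/s.
ζ = (R/2)·√(C/L) = (155/2)·√(7.35 µF/199 mH) = 0.471.
t_s ≈ 4/(ζω_n) = 0.0103 s.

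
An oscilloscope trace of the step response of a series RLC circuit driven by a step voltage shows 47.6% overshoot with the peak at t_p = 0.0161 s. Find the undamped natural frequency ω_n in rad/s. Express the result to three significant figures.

ω_n ≈ 201 rad/s

ζ from %OS: ζ = |ln 0.476|/√(π²+ln²0.476) = 0.230.
From t_p = π/ω_d, ω_d = π/0.0161 = 195 rad/s, so ω_n = ω_d/√(1−ζ²) = 201 rad/s.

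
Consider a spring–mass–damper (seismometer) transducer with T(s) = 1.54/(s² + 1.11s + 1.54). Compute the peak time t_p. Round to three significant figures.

Matching coefficients with s² + 2ζω_n s + ω_n² gives ω_n² = 1.54 ⇒ ω_n = 1.24 rad/s, and ζ = 1.11/(2ω_n) = 0.447.
ω_d = 1.24·√(1 − 0.447²) = 1.11 rad/s. Then t_p = π/ω_d = 2.83 s.

t_p ≈ 2.83 s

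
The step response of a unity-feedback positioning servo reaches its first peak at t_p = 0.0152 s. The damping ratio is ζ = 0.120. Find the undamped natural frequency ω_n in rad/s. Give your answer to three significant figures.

ω_n ≈ 208 rad/s

Peak time t_p = π/ω_d, so ω_d = π/t_p = π/0.0152 = 207 rad/s.
ω_n = ω_d/√(1−ζ²) = 207/√0.986 = 208 rad/s.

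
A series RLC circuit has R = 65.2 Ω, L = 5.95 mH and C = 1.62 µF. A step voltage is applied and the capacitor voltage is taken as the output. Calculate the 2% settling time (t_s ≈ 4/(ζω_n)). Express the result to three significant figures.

For a series RLC circuit (capacitor voltage as output), ω_n = 1/√(LC) = 1/√(5.95 mH · 1.62 µF) = 10200 rad/s.
ζ = (R/2)·√(C/L) = (65.2/2)·√(1.62 µF/5.95 mH) = 0.538.
t_s ≈ 4/(ζω_n) = 0.000730 s.

t_s ≈ 0.000730 s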